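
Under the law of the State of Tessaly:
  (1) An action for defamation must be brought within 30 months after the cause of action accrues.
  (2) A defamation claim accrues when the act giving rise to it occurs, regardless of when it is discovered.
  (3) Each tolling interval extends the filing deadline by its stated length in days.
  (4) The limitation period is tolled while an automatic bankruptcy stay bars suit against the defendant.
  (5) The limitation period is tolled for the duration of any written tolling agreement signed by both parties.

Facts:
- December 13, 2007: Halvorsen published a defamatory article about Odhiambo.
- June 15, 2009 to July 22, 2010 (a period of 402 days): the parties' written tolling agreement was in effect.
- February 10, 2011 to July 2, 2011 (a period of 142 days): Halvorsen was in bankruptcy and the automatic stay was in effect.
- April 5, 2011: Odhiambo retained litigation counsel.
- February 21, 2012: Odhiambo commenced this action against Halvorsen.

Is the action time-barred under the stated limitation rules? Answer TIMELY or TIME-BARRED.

TIME-BARRED

The cause of action accrued on December 13, 2007, the date of the act.
Adding the 30 months base period to December 13, 2007 gives a deadline of June 13, 2010, before any tolling.
Because the written tolling agreement ran from June 15, 2009 to July 22, 2010, the deadline is extended by 402 days to July 20, 2011.
Because the automatic bankruptcy stay ran from February 10, 2011 to July 2, 2011, the deadline is extended by 142 days to December 9, 2011.
None of the other events listed affects the running of the period under the stated rules.
The February 21, 2012 filing falls after the December 9, 2011 deadline; the claim is time-barred.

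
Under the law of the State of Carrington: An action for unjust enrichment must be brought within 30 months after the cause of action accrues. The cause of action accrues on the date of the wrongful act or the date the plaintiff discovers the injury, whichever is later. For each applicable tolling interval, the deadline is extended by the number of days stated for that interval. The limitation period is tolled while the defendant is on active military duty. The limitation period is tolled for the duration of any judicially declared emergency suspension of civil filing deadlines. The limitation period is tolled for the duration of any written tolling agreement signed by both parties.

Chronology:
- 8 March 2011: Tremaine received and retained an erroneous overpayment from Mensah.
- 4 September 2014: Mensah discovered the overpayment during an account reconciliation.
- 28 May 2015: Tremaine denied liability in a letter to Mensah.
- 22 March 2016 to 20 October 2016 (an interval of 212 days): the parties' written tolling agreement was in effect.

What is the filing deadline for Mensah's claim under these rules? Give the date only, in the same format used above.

The claim accrued on 4 September 2014 — the later of the 8 March 2011 act and the 4 September 2014 discovery.
Adding the 30 months base period to 4 September 2014 gives a deadline of 4 March 2017, before any tolling.
The written tolling agreement from 22 March 2016 to 20 October 2016 tolled the period for 212 days, extending the deadline to 2 October 2017.
Nothing else in the chronology tolls or restarts the period.

2 October 2017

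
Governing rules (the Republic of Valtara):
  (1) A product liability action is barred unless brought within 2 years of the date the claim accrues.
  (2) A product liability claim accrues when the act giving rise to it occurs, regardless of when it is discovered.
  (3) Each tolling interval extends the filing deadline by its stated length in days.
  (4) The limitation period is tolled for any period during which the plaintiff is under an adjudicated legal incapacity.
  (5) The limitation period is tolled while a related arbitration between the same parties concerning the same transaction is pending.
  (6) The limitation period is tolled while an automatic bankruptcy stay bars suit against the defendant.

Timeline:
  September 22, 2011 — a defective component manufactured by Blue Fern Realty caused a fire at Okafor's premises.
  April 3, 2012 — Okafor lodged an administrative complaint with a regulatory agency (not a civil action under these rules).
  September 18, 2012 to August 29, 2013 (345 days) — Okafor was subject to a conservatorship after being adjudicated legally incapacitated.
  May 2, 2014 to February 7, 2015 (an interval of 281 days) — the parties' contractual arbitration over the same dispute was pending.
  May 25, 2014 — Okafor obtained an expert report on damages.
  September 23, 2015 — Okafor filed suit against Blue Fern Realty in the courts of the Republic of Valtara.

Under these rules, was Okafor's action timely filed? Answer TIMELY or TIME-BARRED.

The limitation period began to run on September 22, 2011.
Adding the 2 years base period to September 22, 2011 gives a deadline of September 22, 2013, before any tolling.
Because the plaintiff's legal incapacity ran from September 18, 2012 to August 29, 2013, the deadline is extended by 345 days to September 2, 2014.
The period was tolled for 281 days by the pending related arbitration (May 2, 2014 to February 7, 2015), pushing the deadline to June 10, 2015.
The other events in the timeline have no effect on the limitation period under the stated rules.
The September 23, 2015 filing falls after the June 10, 2015 deadline; the claim is time-barred.

TIME-BARRED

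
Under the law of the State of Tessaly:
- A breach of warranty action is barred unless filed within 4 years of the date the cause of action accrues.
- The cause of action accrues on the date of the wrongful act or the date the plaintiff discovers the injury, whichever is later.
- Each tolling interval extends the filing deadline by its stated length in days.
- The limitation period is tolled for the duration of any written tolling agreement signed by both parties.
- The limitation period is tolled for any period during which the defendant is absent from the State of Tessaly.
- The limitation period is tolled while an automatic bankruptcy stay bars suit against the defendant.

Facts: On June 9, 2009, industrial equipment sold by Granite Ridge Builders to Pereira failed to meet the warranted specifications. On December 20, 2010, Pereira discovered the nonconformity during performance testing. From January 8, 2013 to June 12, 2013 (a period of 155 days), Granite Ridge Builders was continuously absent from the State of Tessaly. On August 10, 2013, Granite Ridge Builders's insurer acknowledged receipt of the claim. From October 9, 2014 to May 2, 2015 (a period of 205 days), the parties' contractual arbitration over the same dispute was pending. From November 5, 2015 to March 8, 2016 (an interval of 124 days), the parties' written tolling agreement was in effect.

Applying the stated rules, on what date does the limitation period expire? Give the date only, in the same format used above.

Taking the later of the act (June 9, 2009) and discovery (December 20, 2010), the claim accrued on December 20, 2010.
4 years from December 20, 2010 is December 20, 2014.
The period was tolled for 155 days by the defendant's absence from the jurisdiction (January 8, 2013 to June 12, 2013), pushing the deadline to May 24, 2015.
By the time the written tolling agreement began on November 5, 2015, the limitation period had already expired on May 24, 2015; that interval cannot revive it.
The pending related arbitration from October 9, 2014 to May 2, 2015 does not toll the period, because no stated rule makes a pending arbitration a tolling event.
None of the other events listed affects the running of the period under the stated rules.

May 24, 2015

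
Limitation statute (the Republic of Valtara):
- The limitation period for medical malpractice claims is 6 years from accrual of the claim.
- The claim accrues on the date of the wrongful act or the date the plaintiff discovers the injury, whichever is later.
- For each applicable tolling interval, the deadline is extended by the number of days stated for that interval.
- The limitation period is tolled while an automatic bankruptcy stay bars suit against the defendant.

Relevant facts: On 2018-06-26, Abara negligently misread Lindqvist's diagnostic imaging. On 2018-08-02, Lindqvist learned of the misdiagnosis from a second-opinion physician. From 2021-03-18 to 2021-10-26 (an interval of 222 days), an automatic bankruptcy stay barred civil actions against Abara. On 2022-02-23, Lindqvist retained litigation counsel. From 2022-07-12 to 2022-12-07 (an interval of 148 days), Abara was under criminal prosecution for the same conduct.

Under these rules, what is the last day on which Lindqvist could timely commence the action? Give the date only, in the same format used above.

2025-03-12

Taking the later of the act (2018-06-26) and discovery (2018-08-02), the claim accrued on 2018-08-02.
The untolled deadline — 6 years after 2018-08-02 — is 2024-08-02.
The automatic bankruptcy stay from 2021-03-18 to 2021-10-26 tolled the period for 222 days, extending the deadline to 2025-03-12.
Although a criminal prosecution ran from 2022-07-12 to 2022-12-07, the stated rules do not make that a tolling event, so it is disregarded.
The other events in the timeline have no effect on the limitation period under the stated rules.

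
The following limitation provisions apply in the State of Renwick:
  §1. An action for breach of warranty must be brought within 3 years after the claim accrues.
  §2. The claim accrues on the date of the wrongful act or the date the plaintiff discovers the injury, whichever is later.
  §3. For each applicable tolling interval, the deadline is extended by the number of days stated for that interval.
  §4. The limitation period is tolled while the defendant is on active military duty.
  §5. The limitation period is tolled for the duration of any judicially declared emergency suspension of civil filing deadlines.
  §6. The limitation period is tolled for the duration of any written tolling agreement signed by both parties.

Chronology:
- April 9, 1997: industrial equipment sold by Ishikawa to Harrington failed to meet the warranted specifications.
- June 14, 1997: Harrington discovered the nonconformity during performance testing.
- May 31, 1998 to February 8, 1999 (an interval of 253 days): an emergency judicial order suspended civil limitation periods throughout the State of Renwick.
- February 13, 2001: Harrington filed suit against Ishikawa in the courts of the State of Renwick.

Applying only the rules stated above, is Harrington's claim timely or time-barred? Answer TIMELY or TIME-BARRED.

The claim accrued on June 14, 1997 — the later of the April 9, 1997 act and the June 14, 1997 discovery.
The untolled deadline — 3 years after June 14, 1997 — is June 14, 2000.
Because the emergency suspension of filing deadlines ran from May 31, 1998 to February 8, 1999, the deadline is extended by 253 days to February 22, 2001.
Harrington filed on February 13, 2001, before the February 22, 2001 deadline, so the action is timely.

TIMELY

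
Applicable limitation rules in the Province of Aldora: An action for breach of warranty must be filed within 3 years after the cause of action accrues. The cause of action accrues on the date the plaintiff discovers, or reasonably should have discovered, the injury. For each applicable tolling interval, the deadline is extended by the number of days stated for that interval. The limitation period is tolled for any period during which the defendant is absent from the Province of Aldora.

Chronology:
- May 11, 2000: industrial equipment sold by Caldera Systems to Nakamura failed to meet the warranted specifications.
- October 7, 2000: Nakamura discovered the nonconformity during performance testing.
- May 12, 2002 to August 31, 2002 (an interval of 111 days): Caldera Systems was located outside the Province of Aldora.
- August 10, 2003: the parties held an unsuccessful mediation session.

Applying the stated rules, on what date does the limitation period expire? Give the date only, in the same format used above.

January 26, 2004

The claim did not accrue until Nakamura discovered the injury on October 7, 2000; the May 11, 2000 act date does not start the clock under the stated rule.
3 years from October 7, 2000 is October 7, 2003.
The defendant's absence from the jurisdiction from May 12, 2002 to August 31, 2002 tolled the period for 111 days, extending the deadline to January 26, 2004.
None of the other events listed affects the running of the period under the stated rules.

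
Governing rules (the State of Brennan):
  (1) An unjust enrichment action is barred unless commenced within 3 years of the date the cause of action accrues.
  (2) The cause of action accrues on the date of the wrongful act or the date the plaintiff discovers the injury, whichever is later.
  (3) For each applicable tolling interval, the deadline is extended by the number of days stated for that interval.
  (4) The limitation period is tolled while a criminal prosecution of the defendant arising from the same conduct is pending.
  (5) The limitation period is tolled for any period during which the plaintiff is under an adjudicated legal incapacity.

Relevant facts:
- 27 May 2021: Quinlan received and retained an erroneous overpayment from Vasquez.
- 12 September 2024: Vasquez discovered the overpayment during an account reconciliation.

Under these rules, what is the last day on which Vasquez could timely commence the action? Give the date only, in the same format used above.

12 September 2027

The claim accrued on 12 September 2024 — the later of the 27 May 2021 act and the 12 September 2024 discovery.
3 years from 12 September 2024 is 12 September 2027.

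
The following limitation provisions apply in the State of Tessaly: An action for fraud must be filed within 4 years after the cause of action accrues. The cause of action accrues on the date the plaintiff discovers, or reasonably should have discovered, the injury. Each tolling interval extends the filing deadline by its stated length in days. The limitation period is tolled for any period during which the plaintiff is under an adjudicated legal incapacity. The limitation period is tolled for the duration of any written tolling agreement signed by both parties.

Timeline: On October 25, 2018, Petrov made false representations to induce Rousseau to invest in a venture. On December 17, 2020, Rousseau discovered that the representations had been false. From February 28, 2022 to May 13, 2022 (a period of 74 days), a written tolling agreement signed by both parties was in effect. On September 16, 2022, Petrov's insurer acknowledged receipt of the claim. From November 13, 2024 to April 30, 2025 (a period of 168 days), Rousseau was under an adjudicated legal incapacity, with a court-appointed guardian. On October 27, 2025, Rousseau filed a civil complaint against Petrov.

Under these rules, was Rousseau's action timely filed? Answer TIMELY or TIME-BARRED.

TIME-BARRED

Accrual is tied to discovery, so the period began on December 17, 2020 rather than on October 25, 2018 when the act occurred.
Adding the 4 years base period to December 17, 2020 gives a deadline of December 17, 2024, before any tolling.
The written tolling agreement from February 28, 2022 to May 13, 2022 tolled the period for 74 days, extending the deadline to March 1, 2025.
The plaintiff's legal incapacity from November 13, 2024 to April 30, 2025 tolled the period for 168 days, extending the deadline to August 16, 2025.
Nothing else in the chronology tolls or restarts the period.
Rousseau filed on October 27, 2025, after the August 16, 2025 deadline, so the action is time-barred.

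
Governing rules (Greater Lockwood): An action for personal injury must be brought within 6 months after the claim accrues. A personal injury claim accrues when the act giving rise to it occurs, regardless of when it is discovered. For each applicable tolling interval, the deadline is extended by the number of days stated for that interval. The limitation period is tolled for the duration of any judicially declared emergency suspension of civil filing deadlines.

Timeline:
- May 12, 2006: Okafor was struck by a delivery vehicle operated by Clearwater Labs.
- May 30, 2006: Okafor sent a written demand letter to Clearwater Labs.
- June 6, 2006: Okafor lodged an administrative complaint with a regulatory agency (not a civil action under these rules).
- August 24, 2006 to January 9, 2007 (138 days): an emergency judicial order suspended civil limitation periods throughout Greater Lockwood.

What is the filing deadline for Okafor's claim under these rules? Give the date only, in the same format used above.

March 30, 2007

The claim accrued on May 12, 2006, the date of the act.
The untolled deadline — 6 months after May 12, 2006 — is November 12, 2006.
Because the emergency suspension of filing deadlines ran from August 24, 2006 to January 9, 2007, the deadline is extended by 138 days to March 30, 2007.
None of the other events listed affects the running of the period under the stated rules.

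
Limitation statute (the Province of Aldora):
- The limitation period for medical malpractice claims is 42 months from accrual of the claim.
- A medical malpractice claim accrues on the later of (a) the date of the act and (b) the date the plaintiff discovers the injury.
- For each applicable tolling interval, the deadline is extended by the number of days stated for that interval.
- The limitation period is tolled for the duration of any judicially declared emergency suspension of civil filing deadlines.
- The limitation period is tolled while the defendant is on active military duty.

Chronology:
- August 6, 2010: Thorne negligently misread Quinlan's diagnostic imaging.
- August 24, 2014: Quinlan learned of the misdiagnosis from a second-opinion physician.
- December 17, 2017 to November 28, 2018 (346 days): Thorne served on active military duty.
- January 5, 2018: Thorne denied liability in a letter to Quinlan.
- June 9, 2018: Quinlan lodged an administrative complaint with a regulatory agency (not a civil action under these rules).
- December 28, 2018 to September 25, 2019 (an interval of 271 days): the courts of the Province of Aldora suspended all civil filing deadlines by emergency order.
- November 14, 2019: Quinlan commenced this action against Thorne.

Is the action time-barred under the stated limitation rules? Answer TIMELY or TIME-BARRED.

The claim accrued on August 24, 2014 — the later of the August 6, 2010 act and the August 24, 2014 discovery.
Adding the 42 months base period to August 24, 2014 gives a deadline of February 24, 2018, before any tolling.
The defendant's active military service from December 17, 2017 to November 28, 2018 tolled the period for 346 days, extending the deadline to February 5, 2019.
Because the emergency suspension of filing deadlines ran from December 28, 2018 to September 25, 2019, the deadline is extended by 271 days to November 3, 2019.
None of the other events listed affects the running of the period under the stated rules.
The November 14, 2019 filing falls after the November 3, 2019 deadline; the claim is time-barred.

TIME-BARRED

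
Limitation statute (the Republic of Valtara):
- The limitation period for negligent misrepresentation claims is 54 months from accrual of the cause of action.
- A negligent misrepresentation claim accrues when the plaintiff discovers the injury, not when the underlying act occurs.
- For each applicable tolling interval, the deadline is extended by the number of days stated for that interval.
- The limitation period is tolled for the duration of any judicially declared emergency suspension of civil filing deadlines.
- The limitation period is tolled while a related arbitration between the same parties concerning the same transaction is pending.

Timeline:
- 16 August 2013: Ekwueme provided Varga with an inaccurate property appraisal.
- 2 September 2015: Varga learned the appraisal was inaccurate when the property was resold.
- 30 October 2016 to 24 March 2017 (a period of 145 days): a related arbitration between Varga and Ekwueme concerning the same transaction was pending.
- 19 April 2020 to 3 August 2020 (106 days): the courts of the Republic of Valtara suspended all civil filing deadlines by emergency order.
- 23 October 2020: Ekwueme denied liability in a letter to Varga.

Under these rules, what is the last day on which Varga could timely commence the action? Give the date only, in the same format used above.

Accrual is tied to discovery, so the period began on 2 September 2015 rather than on 16 August 2013 when the act occurred.
54 months from 2 September 2015 is 2 March 2020.
The period was tolled for 145 days by the pending related arbitration (30 October 2016 to 24 March 2017), pushing the deadline to 25 July 2020.
The period was tolled for 106 days by the emergency suspension of filing deadlines (19 April 2020 to 3 August 2020), pushing the deadline to 8 November 2020.
Nothing else in the chronology tolls or restarts the period.

8 November 2020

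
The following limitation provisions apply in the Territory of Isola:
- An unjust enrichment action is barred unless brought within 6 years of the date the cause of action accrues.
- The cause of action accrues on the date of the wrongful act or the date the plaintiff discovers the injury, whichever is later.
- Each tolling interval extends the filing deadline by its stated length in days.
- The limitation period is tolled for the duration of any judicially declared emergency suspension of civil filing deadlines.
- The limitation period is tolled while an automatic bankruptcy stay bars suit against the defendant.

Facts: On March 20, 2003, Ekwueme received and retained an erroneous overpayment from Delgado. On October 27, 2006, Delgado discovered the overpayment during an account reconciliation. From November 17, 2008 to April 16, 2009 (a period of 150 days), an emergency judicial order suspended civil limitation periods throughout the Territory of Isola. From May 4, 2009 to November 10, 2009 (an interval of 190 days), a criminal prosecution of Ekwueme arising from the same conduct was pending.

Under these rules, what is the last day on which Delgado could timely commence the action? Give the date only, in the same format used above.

March 26, 2013

The claim accrued on October 27, 2006 — the later of the March 20, 2003 act and the October 27, 2006 discovery.
The untolled deadline — 6 years after October 27, 2006 — is October 27, 2012.
The period was tolled for 150 days by the emergency suspension of filing deadlines (November 17, 2008 to April 16, 2009), pushing the deadline to March 26, 2013.
Although a criminal prosecution ran from May 4, 2009 to November 10, 2009, the stated rules do not make that a tolling event, so it is disregarded.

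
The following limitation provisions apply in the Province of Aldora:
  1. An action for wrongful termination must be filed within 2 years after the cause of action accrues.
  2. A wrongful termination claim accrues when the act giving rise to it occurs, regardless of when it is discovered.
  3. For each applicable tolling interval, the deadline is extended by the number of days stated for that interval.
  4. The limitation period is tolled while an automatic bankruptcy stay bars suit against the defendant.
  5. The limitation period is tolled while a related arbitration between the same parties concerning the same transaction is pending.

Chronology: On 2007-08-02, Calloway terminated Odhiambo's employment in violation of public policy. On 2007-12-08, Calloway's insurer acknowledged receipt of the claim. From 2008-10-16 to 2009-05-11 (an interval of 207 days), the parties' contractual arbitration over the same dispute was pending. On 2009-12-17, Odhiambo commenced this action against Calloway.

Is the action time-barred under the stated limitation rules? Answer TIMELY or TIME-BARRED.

The limitation period began to run on 2007-08-02.
Adding the 2 years base period to 2007-08-02 gives a deadline of 2009-08-02, before any tolling.
The pending related arbitration from 2008-10-16 to 2009-05-11 tolled the period for 207 days, extending the deadline to 2010-02-25.
None of the other events listed affects the running of the period under the stated rules.
Filing on 2009-12-17 beat the 2010-02-25 deadline — the action is timely.

TIMELY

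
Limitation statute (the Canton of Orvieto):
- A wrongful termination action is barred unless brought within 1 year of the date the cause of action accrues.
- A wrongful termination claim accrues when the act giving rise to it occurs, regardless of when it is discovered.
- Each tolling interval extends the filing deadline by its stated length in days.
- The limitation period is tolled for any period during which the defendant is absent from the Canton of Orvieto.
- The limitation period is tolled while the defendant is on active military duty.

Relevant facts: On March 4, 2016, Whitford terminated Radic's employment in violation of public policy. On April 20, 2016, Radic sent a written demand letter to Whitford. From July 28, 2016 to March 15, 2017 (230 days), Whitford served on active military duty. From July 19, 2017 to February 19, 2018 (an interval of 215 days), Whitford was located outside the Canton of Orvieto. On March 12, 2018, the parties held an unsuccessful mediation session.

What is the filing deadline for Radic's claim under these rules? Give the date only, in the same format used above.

The cause of action accrued on March 4, 2016, the date of the act.
The untolled deadline — 1 year after March 4, 2016 — is March 4, 2017.
The defendant's active military service from July 28, 2016 to March 15, 2017 tolled the period for 230 days, extending the deadline to October 20, 2017.
The defendant's absence from the jurisdiction from July 19, 2017 to February 19, 2018 tolled the period for 215 days, extending the deadline to May 23, 2018.
The other events in the timeline have no effect on the limitation period under the stated rules.

May 23, 2018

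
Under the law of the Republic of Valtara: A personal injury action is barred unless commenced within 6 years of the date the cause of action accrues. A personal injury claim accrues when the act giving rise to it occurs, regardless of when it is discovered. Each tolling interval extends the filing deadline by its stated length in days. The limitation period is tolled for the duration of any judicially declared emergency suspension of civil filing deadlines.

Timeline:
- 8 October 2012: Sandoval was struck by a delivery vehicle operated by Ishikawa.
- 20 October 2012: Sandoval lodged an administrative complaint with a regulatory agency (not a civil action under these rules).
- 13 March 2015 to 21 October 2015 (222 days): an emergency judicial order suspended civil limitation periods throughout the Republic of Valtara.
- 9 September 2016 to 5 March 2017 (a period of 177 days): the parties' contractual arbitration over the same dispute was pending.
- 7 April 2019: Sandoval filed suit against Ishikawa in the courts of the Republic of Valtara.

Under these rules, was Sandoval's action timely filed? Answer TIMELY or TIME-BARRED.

The cause of action accrued on 8 October 2012, the date of the act.
Adding the 6 years base period to 8 October 2012 gives a deadline of 8 October 2018, before any tolling.
The period was tolled for 222 days by the emergency suspension of filing deadlines (13 March 2015 to 21 October 2015), pushing the deadline to 18 May 2019.
No stated provision tolls the period for a pending arbitration, so the interval from 9 September 2016 to 5 March 2017 has no effect on the deadline.
None of the other events listed affects the running of the period under the stated rules.
Sandoval filed on 7 April 2019, before the 18 May 2019 deadline, so the action is timely.

TIMELY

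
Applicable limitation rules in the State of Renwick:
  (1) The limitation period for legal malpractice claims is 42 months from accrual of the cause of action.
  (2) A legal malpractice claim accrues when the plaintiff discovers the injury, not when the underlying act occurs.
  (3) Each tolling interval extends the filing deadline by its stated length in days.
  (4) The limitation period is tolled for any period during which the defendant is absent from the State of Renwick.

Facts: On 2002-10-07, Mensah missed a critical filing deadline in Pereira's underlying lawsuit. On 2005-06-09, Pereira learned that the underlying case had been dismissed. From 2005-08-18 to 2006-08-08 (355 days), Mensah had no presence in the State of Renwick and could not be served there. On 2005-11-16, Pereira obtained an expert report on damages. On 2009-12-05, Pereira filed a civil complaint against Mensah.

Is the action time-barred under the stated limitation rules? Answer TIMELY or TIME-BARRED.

The claim did not accrue until Pereira discovered the injury on 2005-06-09; the 2002-10-07 act date does not start the clock under the stated rule.
42 months from 2005-06-09 is 2008-12-09.
Because the defendant's absence from the jurisdiction ran from 2005-08-18 to 2006-08-08, the deadline is extended by 355 days to 2009-11-29.
None of the other events listed affects the running of the period under the stated rules.
Filing on 2009-12-05 missed the 2009-11-29 deadline — the action is time-barred.

TIME-BARRED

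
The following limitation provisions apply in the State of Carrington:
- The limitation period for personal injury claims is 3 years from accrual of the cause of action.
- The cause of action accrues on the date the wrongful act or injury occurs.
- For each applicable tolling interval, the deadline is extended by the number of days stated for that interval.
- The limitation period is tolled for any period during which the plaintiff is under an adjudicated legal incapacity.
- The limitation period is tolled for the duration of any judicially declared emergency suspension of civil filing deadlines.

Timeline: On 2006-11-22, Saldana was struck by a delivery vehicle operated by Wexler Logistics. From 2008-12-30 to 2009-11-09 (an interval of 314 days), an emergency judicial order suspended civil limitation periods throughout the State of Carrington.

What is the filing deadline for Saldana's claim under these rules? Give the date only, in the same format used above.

The cause of action accrued on 2006-11-22, the date of the act.
3 years from 2006-11-22 is 2009-11-22.
Because the emergency suspension of filing deadlines ran from 2008-12-30 to 2009-11-09, the deadline is extended by 314 days to 2010-10-02.

2010-10-02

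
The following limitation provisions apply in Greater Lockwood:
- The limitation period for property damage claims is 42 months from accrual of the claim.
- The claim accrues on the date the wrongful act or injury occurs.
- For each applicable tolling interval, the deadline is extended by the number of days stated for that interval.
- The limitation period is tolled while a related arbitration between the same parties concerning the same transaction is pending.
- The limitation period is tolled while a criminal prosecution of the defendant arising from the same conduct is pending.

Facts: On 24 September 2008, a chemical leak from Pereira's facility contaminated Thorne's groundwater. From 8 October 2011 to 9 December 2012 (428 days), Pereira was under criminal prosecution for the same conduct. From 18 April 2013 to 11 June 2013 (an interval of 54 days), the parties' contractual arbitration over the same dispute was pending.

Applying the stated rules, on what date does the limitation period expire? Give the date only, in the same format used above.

19 July 2013

The limitation period began to run on 24 September 2008.
The untolled deadline — 42 months after 24 September 2008 — is 24 March 2012.
The pending criminal prosecution from 8 October 2011 to 9 December 2012 tolled the period for 428 days, extending the deadline to 26 May 2013.
The pending related arbitration from 18 April 2013 to 11 June 2013 tolled the period for 54 days, extending the deadline to 19 July 2013.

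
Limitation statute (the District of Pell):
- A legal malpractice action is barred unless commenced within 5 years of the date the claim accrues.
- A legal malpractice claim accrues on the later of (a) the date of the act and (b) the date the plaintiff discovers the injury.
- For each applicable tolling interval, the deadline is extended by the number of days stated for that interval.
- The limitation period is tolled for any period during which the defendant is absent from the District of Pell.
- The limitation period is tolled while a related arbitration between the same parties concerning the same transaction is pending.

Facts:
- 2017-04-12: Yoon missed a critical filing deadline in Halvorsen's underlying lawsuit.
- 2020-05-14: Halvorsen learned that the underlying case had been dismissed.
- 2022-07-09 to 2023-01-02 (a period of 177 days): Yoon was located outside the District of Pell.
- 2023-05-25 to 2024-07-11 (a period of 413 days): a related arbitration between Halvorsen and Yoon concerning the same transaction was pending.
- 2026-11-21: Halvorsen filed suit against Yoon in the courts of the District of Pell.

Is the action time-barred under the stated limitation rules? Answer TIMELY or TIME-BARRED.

TIMELY

The claim accrued on 2020-05-14 — the later of the 2017-04-12 act and the 2020-05-14 discovery.
The untolled deadline — 5 years after 2020-05-14 — is 2025-05-14.
The period was tolled for 177 days by the defendant's absence from the jurisdiction (2022-07-09 to 2023-01-02), pushing the deadline to 2025-11-07.
The pending related arbitration from 2023-05-25 to 2024-07-11 tolled the period for 413 days, extending the deadline to 2026-12-25.
The 2026-11-21 filing precedes the 2026-12-25 deadline; the claim is timely.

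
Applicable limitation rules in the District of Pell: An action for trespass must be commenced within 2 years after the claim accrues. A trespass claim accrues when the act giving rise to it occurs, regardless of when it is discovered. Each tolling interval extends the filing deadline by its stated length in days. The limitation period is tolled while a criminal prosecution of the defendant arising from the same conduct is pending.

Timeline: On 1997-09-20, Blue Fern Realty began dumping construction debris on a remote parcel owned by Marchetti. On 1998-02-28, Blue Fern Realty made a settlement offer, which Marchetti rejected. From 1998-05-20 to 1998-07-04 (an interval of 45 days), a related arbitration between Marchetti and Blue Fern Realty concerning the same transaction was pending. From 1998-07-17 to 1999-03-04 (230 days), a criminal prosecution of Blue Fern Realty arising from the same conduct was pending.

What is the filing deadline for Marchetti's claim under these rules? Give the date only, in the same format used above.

2000-05-07

The claim accrued on 1997-09-20, the date of the act.
The untolled deadline — 2 years after 1997-09-20 — is 1999-09-20.
The period was tolled for 230 days by the pending criminal prosecution (1998-07-17 to 1999-03-04), pushing the deadline to 2000-05-07.
No stated provision tolls the period for a pending arbitration, so the interval from 1998-05-20 to 1998-07-04 has no effect on the deadline.
The other events in the timeline have no effect on the limitation period under the stated rules.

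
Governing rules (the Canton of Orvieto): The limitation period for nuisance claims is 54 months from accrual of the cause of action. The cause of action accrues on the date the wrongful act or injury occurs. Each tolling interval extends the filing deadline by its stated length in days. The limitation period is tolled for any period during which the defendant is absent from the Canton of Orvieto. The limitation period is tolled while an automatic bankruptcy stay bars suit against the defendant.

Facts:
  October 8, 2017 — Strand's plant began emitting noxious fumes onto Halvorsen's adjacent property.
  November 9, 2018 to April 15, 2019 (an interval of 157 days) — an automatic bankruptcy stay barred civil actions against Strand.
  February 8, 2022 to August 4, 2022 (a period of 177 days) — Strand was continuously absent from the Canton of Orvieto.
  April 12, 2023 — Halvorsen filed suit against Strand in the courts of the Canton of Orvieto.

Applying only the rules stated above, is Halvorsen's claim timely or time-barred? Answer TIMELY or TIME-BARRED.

TIME-BARRED

The limitation period began to run on October 8, 2017.
54 months from October 8, 2017 is April 8, 2022.
The automatic bankruptcy stay from November 9, 2018 to April 15, 2019 tolled the period for 157 days, extending the deadline to September 12, 2022.
Because the defendant's absence from the jurisdiction ran from February 8, 2022 to August 4, 2022, the deadline is extended by 177 days to March 8, 2023.
The April 12, 2023 filing falls after the March 8, 2023 deadline; the claim is time-barred.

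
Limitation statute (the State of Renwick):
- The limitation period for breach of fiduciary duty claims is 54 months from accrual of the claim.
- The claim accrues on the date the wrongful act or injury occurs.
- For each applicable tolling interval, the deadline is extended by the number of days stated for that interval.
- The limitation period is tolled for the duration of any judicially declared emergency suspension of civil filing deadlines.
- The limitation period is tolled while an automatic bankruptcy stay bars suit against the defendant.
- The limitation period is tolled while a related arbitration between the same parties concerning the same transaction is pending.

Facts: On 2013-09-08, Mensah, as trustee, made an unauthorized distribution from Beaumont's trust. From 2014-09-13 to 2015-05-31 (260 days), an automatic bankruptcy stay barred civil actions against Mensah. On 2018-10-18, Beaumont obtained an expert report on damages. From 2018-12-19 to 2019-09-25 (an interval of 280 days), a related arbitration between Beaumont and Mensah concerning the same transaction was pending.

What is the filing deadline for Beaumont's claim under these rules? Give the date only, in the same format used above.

2018-11-23

The claim accrued on 2013-09-08, when the wrongful act occurred.
54 months from 2013-09-08 is 2018-03-08.
The period was tolled for 260 days by the automatic bankruptcy stay (2014-09-13 to 2015-05-31), pushing the deadline to 2018-11-23.
The pending related arbitration from 2018-12-19 to 2019-09-25 began after the period had already run on 2018-11-23, so it has no tolling effect.
None of the other events listed affects the running of the period under the stated rules.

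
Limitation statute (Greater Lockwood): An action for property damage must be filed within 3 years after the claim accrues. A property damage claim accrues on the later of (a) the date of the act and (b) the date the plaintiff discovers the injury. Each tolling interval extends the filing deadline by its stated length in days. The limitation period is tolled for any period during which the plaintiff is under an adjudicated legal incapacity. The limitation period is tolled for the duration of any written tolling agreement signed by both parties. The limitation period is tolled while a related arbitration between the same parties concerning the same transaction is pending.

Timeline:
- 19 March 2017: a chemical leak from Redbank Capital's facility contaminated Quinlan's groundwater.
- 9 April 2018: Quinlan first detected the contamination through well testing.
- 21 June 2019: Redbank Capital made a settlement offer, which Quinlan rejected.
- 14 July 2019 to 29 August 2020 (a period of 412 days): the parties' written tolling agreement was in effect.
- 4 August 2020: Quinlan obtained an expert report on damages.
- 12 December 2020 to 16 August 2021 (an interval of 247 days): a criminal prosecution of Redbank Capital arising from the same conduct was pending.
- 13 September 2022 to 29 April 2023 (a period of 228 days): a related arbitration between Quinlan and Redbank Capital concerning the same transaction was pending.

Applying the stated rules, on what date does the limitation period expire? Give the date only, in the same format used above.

26 May 2022

The claim accrued on 9 April 2018 — the later of the 19 March 2017 act and the 9 April 2018 discovery.
3 years from 9 April 2018 is 9 April 2021.
The period was tolled for 412 days by the written tolling agreement (14 July 2019 to 29 August 2020), pushing the deadline to 26 May 2022.
The pending related arbitration starting 13 September 2022 came too late — the period had run on 26 May 2022 — and so does not extend the deadline.
The pending criminal prosecution from 12 December 2020 to 16 August 2021 does not toll the period, because no stated rule makes a criminal prosecution a tolling event.
Nothing else in the chronology tolls or restarts the period.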